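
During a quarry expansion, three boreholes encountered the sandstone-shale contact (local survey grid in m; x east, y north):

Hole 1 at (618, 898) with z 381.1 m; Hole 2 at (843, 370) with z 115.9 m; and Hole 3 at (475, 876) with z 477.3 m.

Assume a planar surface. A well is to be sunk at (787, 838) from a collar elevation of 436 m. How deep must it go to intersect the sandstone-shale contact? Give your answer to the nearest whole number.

Let the plane be z = a·x + b·y + c.
Hole 2−Hole 1: 225a − 528b = −265.2;  Hole 3−Hole 1: −143a − 22b = 96.2.
Solving gives a = −0.70386, b = 0.20233.
Then c = 381.1 − a·618 − b·898 = 634.39.
At (787, 838): z_contact = −553.9 + 169.6 + 634.39 = 250.0 m.
Depth below ground = 436 − 250.0 = 186 m.

186 m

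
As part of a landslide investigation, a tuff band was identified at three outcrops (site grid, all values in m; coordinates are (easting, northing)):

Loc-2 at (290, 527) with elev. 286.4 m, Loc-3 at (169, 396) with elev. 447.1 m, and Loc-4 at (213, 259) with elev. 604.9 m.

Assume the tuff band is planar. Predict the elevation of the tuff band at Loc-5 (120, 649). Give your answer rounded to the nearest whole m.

Two edge vectors: Loc-2→Loc-3 = (-121, -131, 160.7), Loc-2→Loc-4 = (-77, -268, 318.5).
Normal n = (Loc-2→Loc-3) × (Loc-2→Loc-4) = (1344.1, 26164.6, 22341).
So ∂z/∂E = −n_x/n_z = −0.06016 and ∂z/∂N = −n_y/n_z = −1.17115.
Intercept c from Loc-2: 286.4 + 17.45 + 617.19 = 921.04.
At (120, 649): z = −7.2 − 760.1 + 921.04 = 153.7 m.

154 m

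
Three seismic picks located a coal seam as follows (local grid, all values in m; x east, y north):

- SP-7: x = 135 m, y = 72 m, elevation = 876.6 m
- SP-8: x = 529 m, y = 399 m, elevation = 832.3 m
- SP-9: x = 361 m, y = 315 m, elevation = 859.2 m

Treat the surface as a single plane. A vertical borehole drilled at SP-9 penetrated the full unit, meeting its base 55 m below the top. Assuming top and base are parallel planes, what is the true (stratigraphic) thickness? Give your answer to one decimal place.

Let the plane be z = a·x + b·y + c.
SP-8−SP-7: 394a + 327b = −44.3;  SP-9−SP-7: 226a + 243b = −17.4.
Solving gives a = −0.23238, b = 0.14451.
|∇z| = √(a²+b²) = 0.27365, so dip δ = arctan(0.27365) = 15.30°.
True thickness = vertical thickness × cos δ = 55 × cos 15.30° = 53.0 m.

53.0 m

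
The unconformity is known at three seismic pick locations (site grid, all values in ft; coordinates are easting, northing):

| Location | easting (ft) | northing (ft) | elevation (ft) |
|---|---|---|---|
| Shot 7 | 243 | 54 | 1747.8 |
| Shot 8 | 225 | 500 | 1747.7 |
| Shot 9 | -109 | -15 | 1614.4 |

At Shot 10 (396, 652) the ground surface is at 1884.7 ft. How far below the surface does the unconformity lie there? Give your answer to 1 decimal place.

Let the plane be z = a·easting + b·northing + c.
Shot 8−Shot 7: −18a + 446b = −0.1;  Shot 9−Shot 7: −352a − 69b = −133.4.
Solving gives a = 0.37605, b = 0.01495.
Then c = 1747.8 − a·243 − b·54 = 1655.61.
At (396, 652): z_contact = 148.91 + 9.75 + 1655.61 = 1814.28 ft.
Depth below ground = 1884.7 − 1814.28 = 70.4 ft.

70.4 ft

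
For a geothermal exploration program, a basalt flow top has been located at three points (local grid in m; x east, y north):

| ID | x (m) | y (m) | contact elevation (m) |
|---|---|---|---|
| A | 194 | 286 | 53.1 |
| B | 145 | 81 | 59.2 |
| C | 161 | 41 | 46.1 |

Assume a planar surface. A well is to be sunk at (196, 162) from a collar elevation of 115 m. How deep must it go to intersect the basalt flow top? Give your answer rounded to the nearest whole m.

76 m

Let the plane be z = a·x + b·y + c.
B−A: −49a − 205b = 6.1;  C−A: −33a − 245b = −7.
Solving gives a = −0.55906, b = 0.10387.
Then c = 53.1 − a·194 − b·286 = 131.85.
At (196, 162): z_contact = −109.6 + 16.8 + 131.85 = 39.1 m.
Depth below ground = 115 − 39.1 = 76 m.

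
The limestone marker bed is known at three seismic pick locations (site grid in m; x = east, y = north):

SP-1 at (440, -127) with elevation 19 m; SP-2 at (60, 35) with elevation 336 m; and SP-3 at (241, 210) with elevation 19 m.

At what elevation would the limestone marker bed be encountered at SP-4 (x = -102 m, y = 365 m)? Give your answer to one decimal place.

299.4 m

Two edge vectors: SP-1→SP-2 = (-380, 162, 317), SP-1→SP-3 = (-199, 337, 0).
Normal n = (SP-1→SP-2) × (SP-1→SP-3) = (-106829, -63083, -95822).
So ∂z/∂x = −n_x/n_z = −1.11487 and ∂z/∂y = −n_y/n_z = −0.65834.
Intercept c from SP-1: 19 + 490.54 − 83.61 = 425.93.
At (-102, 365): z = 113.7 − 240.3 + 425.93 = 299.4 m.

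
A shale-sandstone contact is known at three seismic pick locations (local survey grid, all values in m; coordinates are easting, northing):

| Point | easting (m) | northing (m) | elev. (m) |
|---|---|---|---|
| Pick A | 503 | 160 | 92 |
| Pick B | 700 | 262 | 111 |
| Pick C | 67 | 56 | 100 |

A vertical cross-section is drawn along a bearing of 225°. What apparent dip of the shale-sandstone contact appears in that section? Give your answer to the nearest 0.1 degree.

Two edge vectors: Pick A→Pick B = (197, 102, 19), Pick A→Pick C = (-436, -104, 8).
Normal n = (Pick A→Pick B) × (Pick A→Pick C) = (2792, -9860, 23984).
So ∂z/∂easting = −n_x/n_z = −0.11641 and ∂z/∂northing = −n_y/n_z = 0.41111.
Unit vector along 225° is (sin 225°, cos 225°) = (-0.7071, -0.7071).
Slope in that direction = a·(-0.7071) + b·(-0.7071) = −0.20838.
Apparent dip = arctan|0.20838| = 11.8° (true dip is 23.1°, so apparent ≤ true as expected).

11.8°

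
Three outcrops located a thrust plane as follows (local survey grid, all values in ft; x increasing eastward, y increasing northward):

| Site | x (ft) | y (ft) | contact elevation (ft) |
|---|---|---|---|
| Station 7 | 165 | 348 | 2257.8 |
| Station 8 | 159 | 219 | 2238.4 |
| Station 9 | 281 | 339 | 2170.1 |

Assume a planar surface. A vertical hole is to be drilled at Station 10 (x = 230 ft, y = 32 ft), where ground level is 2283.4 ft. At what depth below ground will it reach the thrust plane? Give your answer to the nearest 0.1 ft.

132.2 ft

Let the plane be z = a·x + b·y + c.
Station 8−Station 7: −6a − 129b = −19.4;  Station 9−Station 7: 116a − 9b = −87.7.
Solving gives a = −0.74169, b = 0.18488.
Then c = 2257.8 − a·165 − b·348 = 2315.84.
At (230, 32): z_contact = −170.59 + 5.92 + 2315.84 = 2151.17 ft.
Depth below ground = 2283.4 − 2151.17 = 132.2 ft.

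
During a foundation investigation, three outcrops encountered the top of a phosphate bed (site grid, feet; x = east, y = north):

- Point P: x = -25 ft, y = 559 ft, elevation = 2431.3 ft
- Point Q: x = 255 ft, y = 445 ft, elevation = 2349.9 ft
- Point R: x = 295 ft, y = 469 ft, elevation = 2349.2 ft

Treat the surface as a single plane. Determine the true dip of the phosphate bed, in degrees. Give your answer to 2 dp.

18.04°

Two edge vectors: Point P→Point Q = (280, -114, -81.4), Point P→Point R = (320, -90, -82.1).
Normal n = (Point P→Point Q) × (Point P→Point R) = (2033.4, -3060, 11280).
So ∂z/∂x = −n_x/n_z = −0.18027 and ∂z/∂y = −n_y/n_z = 0.27128.
Gradient magnitude |∇z| = √(a² + b²) = √(0.03250 + 0.07359) = 0.32571.
True dip = arctan(0.32571) = 18.04°, dipping toward SSE (azimuth ≈ 146°).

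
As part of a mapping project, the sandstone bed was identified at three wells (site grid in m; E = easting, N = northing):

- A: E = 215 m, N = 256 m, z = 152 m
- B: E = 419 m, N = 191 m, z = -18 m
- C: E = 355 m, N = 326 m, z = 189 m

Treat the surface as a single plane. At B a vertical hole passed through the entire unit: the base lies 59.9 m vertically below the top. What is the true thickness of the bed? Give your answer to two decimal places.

Let the plane be z = a·E + b·N + c.
B−A: 204a − 65b = −170;  C−A: 140a + 70b = 37.
Solving gives a = −0.40612, b = 1.34080.
|∇z| = √(a²+b²) = 1.40096, so dip δ = arctan(1.40096) = 54.48°.
True thickness = vertical thickness × cos δ = 59.9 × cos 54.48° = 34.80 m.

34.80 m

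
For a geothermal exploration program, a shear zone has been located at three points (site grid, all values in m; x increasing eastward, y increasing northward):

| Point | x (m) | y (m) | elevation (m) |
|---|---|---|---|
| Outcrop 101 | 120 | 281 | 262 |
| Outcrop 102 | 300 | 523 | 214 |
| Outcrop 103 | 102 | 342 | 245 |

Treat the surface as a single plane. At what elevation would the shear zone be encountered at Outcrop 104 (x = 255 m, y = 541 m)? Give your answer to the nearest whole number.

206 m

Two edge vectors: Outcrop 101→Outcrop 102 = (180, 242, -48), Outcrop 101→Outcrop 103 = (-18, 61, -17).
Normal n = (Outcrop 101→Outcrop 102) × (Outcrop 101→Outcrop 103) = (-1186, 3924, 15336).
So ∂z/∂x = −n_x/n_z = 0.07733 and ∂z/∂y = −n_y/n_z = −0.25587.
Intercept c from Outcrop 101: 262 − 9.28 + 71.90 = 324.62.
At (255, 541): z = 19.7 − 138.4 + 324.62 = 205.9 m.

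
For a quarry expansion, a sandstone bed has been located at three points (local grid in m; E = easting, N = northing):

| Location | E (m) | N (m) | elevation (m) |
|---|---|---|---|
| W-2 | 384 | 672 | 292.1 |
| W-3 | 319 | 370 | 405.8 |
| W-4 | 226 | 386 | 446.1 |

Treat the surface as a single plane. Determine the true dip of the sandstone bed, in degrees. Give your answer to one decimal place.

Let the plane be z = a·E + b·N + c.
W-3−W-2: −65a − 302b = 113.7;  W-4−W-2: −158a − 286b = 154.
Solving gives a = −0.48032, b = −0.27311.
Gradient magnitude |∇z| = √(a² + b²) = √(0.23071 + 0.07459) = 0.55254.
True dip = arctan(0.55254) = 28.9°, dipping toward ENE (azimuth ≈ 060°).

28.9°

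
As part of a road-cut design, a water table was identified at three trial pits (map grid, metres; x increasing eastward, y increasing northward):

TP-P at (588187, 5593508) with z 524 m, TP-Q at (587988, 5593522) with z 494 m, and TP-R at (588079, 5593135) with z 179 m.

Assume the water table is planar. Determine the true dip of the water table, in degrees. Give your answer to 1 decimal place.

Let the plane be z = a·x + b·y + c.
TP-Q−TP-P: −199a + 14b = −30;  TP-R−TP-P: −108a − 373b = −345.
Solving gives a = 0.21152, b = 0.86369.
Gradient magnitude |∇z| = √(a² + b²) = √(0.04474 + 0.74596) = 0.88921.
True dip = arctan(0.88921) = 41.6°, dipping toward SSW (azimuth ≈ 194°).

41.6°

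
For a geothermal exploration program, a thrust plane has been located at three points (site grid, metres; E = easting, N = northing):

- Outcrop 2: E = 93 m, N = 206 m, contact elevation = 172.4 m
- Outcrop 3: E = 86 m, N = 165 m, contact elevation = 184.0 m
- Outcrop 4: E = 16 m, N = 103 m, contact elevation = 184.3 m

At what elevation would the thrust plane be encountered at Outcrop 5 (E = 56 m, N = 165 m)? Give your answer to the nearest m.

175 m

Let the plane be z = a·E + b·N + c.
Outcrop 3−Outcrop 2: −7a − 41b = 11.6;  Outcrop 4−Outcrop 2: −77a − 103b = 11.9.
Solving gives a = 0.29019, b = −0.33247.
Then c = 172.4 − a·93 − b·206 = 213.90.
At (56, 165): z = 16.3 − 54.9 + 213.90 = 175.3 m.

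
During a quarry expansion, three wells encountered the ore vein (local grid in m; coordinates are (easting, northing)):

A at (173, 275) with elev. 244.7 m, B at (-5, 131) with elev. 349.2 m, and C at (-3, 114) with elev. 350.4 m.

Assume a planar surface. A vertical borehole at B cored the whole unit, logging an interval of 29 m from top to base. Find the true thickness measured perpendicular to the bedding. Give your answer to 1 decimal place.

Two edge vectors: A→B = (-178, -144, 104.5), A→C = (-176, -161, 105.7).
Normal n = (A→B) × (A→C) = (1603.7, 422.6, 3314).
So ∂z/∂E = −n_x/n_z = −0.48392 and ∂z/∂N = −n_y/n_z = −0.12752.
|∇z| = √(a²+b²) = 0.50044, so dip δ = arctan(0.50044) = 26.59°.
True thickness = vertical thickness × cos δ = 29 × cos 26.59° = 25.9 m.

25.9 m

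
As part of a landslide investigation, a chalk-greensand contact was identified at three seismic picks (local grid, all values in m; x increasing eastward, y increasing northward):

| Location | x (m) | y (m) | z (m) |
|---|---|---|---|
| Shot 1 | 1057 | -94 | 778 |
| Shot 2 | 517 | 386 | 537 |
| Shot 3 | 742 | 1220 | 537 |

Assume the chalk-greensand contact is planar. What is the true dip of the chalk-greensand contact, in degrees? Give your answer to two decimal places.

20.45°

Let the plane be z = a·x + b·y + c.
Shot 2−Shot 1: −540a + 480b = −241;  Shot 3−Shot 1: −315a + 1314b = −241.
Solving gives a = 0.35997, b = −0.09711.
Gradient magnitude |∇z| = √(a² + b²) = √(0.12958 + 0.00943) = 0.37284.
True dip = arctan(0.37284) = 20.45°, dipping toward WNW (azimuth ≈ 285°).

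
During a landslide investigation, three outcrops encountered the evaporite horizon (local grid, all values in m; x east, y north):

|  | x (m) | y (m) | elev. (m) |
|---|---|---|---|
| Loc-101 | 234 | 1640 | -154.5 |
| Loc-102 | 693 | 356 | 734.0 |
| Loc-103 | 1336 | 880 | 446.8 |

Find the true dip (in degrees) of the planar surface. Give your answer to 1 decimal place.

33.7°

Let the plane be z = a·x + b·y + c.
Loc-102−Loc-101: 459a − 1284b = 888.5;  Loc-103−Loc-101: 1102a − 760b = 601.3.
Solving gives a = 0.09080, b = −0.65952.
Gradient magnitude |∇z| = √(a² + b²) = √(0.00825 + 0.43496) = 0.66574.
True dip = arctan(0.66574) = 33.7°, dipping toward N (azimuth ≈ 352°).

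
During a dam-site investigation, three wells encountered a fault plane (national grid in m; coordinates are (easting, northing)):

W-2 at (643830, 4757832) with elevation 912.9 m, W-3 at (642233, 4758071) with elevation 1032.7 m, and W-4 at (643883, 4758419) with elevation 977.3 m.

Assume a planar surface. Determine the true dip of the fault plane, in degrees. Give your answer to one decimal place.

Let the plane be z = a·E + b·N + c.
W-3−W-2: −1597a + 239b = 119.8;  W-4−W-2: 53a + 587b = 64.4.
Solving gives a = −0.05782, b = 0.11493.
Gradient magnitude |∇z| = √(a² + b²) = √(0.00334 + 0.01321) = 0.12865.
True dip = arctan(0.12865) = 7.3°, dipping toward SSE (azimuth ≈ 153°).

7.3°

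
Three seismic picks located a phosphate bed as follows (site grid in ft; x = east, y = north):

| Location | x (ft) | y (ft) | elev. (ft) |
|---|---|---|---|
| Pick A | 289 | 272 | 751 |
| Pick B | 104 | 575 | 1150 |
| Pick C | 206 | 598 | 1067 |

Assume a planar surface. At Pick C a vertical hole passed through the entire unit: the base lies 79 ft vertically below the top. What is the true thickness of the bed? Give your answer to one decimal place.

Two edge vectors: Pick A→Pick B = (-185, 303, 399), Pick A→Pick C = (-83, 326, 316).
Normal n = (Pick A→Pick B) × (Pick A→Pick C) = (-34326, 25343, -35161).
So ∂z/∂x = −n_x/n_z = −0.97625 and ∂z/∂y = −n_y/n_z = 0.72077.
|∇z| = √(a²+b²) = 1.21350, so dip δ = arctan(1.21350) = 50.51°.
True thickness = vertical thickness × cos δ = 79 × cos 50.51° = 50.2 ft.

50.2 ft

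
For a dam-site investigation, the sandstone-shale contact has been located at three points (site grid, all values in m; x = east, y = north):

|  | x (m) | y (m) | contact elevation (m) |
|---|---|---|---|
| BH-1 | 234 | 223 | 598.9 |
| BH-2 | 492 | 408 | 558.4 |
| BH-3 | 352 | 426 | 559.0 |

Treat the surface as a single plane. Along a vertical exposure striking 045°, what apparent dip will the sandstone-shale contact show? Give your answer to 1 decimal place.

Let the plane be z = a·x + b·y + c.
BH-2−BH-1: 258a + 185b = −40.5;  BH-3−BH-1: 118a + 203b = −39.9.
Solving gives a = −0.02750, b = −0.18057.
Unit vector along 045° is (sin 45°, cos 45°) = (0.7071, 0.7071).
Slope in that direction = a·(0.7071) + b·(0.7071) = −0.14713.
Apparent dip = arctan|0.14713| = 8.4° (true dip is 10.4°, so apparent ≤ true as expected).

8.4°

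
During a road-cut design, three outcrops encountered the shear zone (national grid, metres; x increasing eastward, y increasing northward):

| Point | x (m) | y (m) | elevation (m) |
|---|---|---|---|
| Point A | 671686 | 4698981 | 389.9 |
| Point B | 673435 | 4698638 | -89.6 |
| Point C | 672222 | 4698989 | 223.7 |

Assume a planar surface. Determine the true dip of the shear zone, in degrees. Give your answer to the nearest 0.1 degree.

19.4°

Two edge vectors: Point A→Point B = (1749, -343, -479.5), Point A→Point C = (536, 8, -166.2).
Normal n = (Point A→Point B) × (Point A→Point C) = (60842.6, 33671.8, 197840).
So ∂z/∂x = −n_x/n_z = −0.30753 and ∂z/∂y = −n_y/n_z = −0.17020.
Gradient magnitude |∇z| = √(a² + b²) = √(0.09458 + 0.02897) = 0.35149.
True dip = arctan(0.35149) = 19.4°, dipping toward ENE (azimuth ≈ 061°).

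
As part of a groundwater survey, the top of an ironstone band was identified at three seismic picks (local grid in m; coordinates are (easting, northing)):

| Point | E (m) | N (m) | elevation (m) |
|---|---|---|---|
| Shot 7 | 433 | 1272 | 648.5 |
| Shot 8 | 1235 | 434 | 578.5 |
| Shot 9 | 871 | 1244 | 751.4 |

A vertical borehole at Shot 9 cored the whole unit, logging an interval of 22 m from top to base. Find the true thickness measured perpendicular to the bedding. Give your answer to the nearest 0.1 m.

20.3 m

Two edge vectors: Shot 7→Shot 8 = (802, -838, -70), Shot 7→Shot 9 = (438, -28, 102.9).
Normal n = (Shot 7→Shot 8) × (Shot 7→Shot 9) = (-88190.2, -113185.8, 344588).
So ∂z/∂E = −n_x/n_z = 0.25593 and ∂z/∂N = −n_y/n_z = 0.32847.
|∇z| = √(a²+b²) = 0.41640, so dip δ = arctan(0.41640) = 22.61°.
True thickness = vertical thickness × cos δ = 22 × cos 22.61° = 20.3 m.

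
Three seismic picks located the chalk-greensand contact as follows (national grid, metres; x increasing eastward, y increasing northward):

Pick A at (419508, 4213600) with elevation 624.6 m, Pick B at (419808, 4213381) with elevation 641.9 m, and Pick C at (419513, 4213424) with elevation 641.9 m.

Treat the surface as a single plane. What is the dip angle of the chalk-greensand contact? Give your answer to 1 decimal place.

5.7°

Let the plane be z = a·x + b·y + c.
Pick B−Pick A: 300a − 219b = 17.3;  Pick C−Pick A: 5a − 176b = 17.3.
Solving gives a = −0.01439, b = −0.09870.
Gradient magnitude |∇z| = √(a² + b²) = √(0.00021 + 0.00974) = 0.09975.
True dip = arctan(0.09975) = 5.7°, dipping toward N (azimuth ≈ 008°).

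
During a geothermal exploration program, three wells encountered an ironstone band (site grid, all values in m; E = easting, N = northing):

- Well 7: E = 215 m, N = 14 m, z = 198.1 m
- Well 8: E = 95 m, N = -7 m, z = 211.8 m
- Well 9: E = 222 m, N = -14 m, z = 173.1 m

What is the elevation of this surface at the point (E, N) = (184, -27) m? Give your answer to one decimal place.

172.2 m

Two edge vectors: Well 7→Well 8 = (-120, -21, 13.7), Well 7→Well 9 = (7, -28, -25).
Normal n = (Well 7→Well 8) × (Well 7→Well 9) = (908.6, -2904.1, 3507).
So ∂z/∂E = −n_x/n_z = −0.25908 and ∂z/∂N = −n_y/n_z = 0.82809.
Intercept c from Well 7: 198.1 + 55.70 − 11.59 = 242.21.
At (184, -27): z = −47.7 − 22.4 + 242.21 = 172.2 m.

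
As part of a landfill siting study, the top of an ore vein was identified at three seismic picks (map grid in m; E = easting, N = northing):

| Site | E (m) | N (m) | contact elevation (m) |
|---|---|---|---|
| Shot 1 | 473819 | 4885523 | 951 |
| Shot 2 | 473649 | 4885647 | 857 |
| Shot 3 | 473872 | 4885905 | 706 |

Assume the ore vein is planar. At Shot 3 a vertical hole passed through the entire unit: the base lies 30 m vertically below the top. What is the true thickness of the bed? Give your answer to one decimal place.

25.1 m

Let the plane be z = a·E + b·N + c.
Shot 2−Shot 1: −170a + 124b = −94;  Shot 3−Shot 1: 53a + 382b = −245.
Solving gives a = 0.07730, b = −0.65209.
|∇z| = √(a²+b²) = 0.65665, so dip δ = arctan(0.65665) = 33.29°.
True thickness = vertical thickness × cos δ = 30 × cos 33.29° = 25.1 m.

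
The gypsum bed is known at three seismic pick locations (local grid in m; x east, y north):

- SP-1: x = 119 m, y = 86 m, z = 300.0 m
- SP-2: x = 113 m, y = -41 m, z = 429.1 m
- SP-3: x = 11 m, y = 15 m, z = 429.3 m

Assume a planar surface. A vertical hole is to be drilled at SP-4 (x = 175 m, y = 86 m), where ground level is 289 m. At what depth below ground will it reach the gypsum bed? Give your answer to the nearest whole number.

20 m

Let the plane be z = a·x + b·y + c.
SP-2−SP-1: −6a − 127b = 129.1;  SP-3−SP-1: −108a − 71b = 129.3.
Solving gives a = −0.54590, b = −0.99074.
Then c = 300 − a·119 − b·86 = 450.17.
At (175, 86): z_contact = −95.5 − 85.2 + 450.17 = 269.4 m.
Depth below ground = 289 − 269.4 = 20 m.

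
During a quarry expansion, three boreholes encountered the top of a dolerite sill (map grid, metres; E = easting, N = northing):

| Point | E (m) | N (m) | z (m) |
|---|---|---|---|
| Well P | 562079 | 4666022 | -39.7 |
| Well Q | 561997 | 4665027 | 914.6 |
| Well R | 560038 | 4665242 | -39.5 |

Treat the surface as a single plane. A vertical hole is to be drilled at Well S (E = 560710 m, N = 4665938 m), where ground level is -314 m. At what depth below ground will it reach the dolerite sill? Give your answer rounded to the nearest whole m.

160 m

Two edge vectors: Well P→Well Q = (-82, -995, 954.3), Well P→Well R = (-2041, -780, 0.2).
Normal n = (Well P→Well Q) × (Well P→Well R) = (744155, -1947709.9, -1966835).
So ∂z/∂E = −n_x/n_z = 0.37835151 and ∂z/∂N = −n_y/n_z = −0.99027621.
Intercept c from Well P: -39.7 − 212663.44 + 4620650.56 = 4407947.42.
At (560710, 4665938): z_contact = 212145.5 − 4620567.4 + 4407947.42 = -474.5 m.
Depth below ground = -314 − (-474.5) = 160 m.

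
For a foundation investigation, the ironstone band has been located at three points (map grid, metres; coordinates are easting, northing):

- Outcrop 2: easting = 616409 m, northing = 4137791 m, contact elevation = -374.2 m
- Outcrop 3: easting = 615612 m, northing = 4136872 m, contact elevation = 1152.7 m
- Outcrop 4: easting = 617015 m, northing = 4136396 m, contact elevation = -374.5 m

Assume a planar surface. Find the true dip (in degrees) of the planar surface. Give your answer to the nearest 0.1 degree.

54.3°

Two edge vectors: Outcrop 2→Outcrop 3 = (-797, -919, 1526.9), Outcrop 2→Outcrop 4 = (606, -1395, -0.3).
Normal n = (Outcrop 2→Outcrop 3) × (Outcrop 2→Outcrop 4) = (2130301.2, 925062.3, 1668729).
So ∂z/∂easting = −n_x/n_z = −1.27660 and ∂z/∂northing = −n_y/n_z = −0.55435.
Gradient magnitude |∇z| = √(a² + b²) = √(1.62971 + 0.30731) = 1.39177.
True dip = arctan(1.39177) = 54.3°, dipping toward ENE (azimuth ≈ 067°).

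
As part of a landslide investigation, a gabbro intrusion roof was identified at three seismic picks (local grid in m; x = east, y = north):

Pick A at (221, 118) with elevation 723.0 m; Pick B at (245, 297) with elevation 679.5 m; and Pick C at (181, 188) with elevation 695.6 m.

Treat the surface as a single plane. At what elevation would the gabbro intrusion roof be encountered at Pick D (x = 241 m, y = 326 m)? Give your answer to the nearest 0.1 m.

670.8 m

Two edge vectors: Pick A→Pick B = (24, 179, -43.5), Pick A→Pick C = (-40, 70, -27.4).
Normal n = (Pick A→Pick B) × (Pick A→Pick C) = (-1859.6, 2397.6, 8840).
So ∂z/∂x = −n_x/n_z = 0.21036 and ∂z/∂y = −n_y/n_z = −0.27122.
Intercept c from Pick A: 723 − 46.49 + 32.00 = 708.51.
At (241, 326): z = 50.7 − 88.4 + 708.51 = 670.8 m.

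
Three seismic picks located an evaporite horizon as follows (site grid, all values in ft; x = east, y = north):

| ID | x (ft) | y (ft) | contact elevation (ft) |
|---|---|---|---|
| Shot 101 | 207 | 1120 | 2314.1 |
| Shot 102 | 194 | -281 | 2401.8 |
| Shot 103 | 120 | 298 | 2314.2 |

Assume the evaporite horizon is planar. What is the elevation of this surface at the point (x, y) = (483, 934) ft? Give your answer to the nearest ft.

Two edge vectors: Shot 101→Shot 102 = (-13, -1401, 87.7), Shot 101→Shot 103 = (-87, -822, 0.1).
Normal n = (Shot 101→Shot 102) × (Shot 101→Shot 103) = (71949.3, -7628.6, -111201).
So ∂z/∂x = −n_x/n_z = 0.64702 and ∂z/∂y = −n_y/n_z = −0.06860.
Intercept c from Shot 101: 2314.1 − 133.93 + 76.83 = 2257.00.
At (483, 934): z = 312.5 − 64.1 + 2257.00 = 2505.4 ft.

2505 ft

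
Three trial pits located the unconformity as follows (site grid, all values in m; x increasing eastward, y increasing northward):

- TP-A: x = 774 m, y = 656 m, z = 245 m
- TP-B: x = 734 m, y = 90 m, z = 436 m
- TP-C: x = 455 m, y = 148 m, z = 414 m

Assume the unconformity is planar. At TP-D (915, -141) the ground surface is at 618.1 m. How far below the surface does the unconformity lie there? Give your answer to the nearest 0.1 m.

Let the plane be z = a·x + b·y + c.
TP-B−TP-A: −40a − 566b = 191;  TP-C−TP-A: −319a − 508b = 169.
Solving gives a = 0.00857, b = −0.33806.
Then c = 245 − a·774 − b·656 = 460.13.
At (915, -141): z_contact = 7.85 + 47.67 + 460.13 = 515.64 m.
Depth below ground = 618.1 − 515.64 = 102.5 m.

102.5 m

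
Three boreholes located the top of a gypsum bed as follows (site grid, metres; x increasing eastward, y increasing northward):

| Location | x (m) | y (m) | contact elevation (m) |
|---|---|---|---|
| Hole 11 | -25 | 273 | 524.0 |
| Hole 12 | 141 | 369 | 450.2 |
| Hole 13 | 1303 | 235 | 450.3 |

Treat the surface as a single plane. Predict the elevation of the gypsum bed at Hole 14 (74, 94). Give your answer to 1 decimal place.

Two edge vectors: Hole 11→Hole 12 = (166, 96, -73.8), Hole 11→Hole 13 = (1328, -38, -73.7).
Normal n = (Hole 11→Hole 12) × (Hole 11→Hole 13) = (-9879.6, -85772.2, -133796).
So ∂z/∂x = −n_x/n_z = −0.073841 and ∂z/∂y = −n_y/n_z = −0.641067.
Intercept c from Hole 11: 524 − 1.85 + 175.01 = 697.17.
At (74, 94): z = −5.5 − 60.3 + 697.17 = 631.4 m.

631.4 m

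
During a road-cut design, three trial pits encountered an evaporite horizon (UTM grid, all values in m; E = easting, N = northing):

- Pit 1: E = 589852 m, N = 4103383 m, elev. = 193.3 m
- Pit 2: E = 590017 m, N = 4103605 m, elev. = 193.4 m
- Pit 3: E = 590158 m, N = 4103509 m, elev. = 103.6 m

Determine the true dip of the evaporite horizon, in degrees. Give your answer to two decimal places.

27.79°

Let the plane be z = a·E + b·N + c.
Pit 2−Pit 1: 165a + 222b = 0.1;  Pit 3−Pit 1: 306a + 126b = −89.7.
Solving gives a = −0.42268, b = 0.31460.
Gradient magnitude |∇z| = √(a² + b²) = √(0.17866 + 0.09898) = 0.52691.
True dip = arctan(0.52691) = 27.79°, dipping toward SE (azimuth ≈ 127°).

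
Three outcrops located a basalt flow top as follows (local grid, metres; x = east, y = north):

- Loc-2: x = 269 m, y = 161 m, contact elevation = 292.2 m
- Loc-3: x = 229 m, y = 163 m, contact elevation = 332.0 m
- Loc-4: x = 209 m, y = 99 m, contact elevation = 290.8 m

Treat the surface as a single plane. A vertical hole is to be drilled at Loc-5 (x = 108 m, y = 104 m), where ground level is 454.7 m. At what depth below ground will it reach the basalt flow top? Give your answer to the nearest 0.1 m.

Let the plane be z = a·x + b·y + c.
Loc-3−Loc-2: −40a + 2b = 39.8;  Loc-4−Loc-2: −60a − 62b = −1.4.
Solving gives a = −0.94800, b = 0.94000.
Then c = 292.2 − a·269 − b·161 = 395.87.
At (108, 104): z_contact = −102.38 + 97.76 + 395.87 = 391.25 m.
Depth below ground = 454.7 − 391.25 = 63.5 m.

63.5 m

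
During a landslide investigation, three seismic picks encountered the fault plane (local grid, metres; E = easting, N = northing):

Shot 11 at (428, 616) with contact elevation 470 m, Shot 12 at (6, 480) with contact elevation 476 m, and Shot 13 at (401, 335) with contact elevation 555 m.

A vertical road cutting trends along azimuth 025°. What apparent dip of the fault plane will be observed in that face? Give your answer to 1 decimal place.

Two edge vectors: Shot 11→Shot 12 = (-422, -136, 6), Shot 11→Shot 13 = (-27, -281, 85).
Normal n = (Shot 11→Shot 12) × (Shot 11→Shot 13) = (-9874, 35708, 114910).
So ∂z/∂E = −n_x/n_z = 0.08593 and ∂z/∂N = −n_y/n_z = −0.31075.
Unit vector along 025° is (sin 25°, cos 25°) = (0.4226, 0.9063).
Slope in that direction = a·(0.4226) + b·(0.9063) = −0.24532.
Apparent dip = arctan|0.24532| = 13.8° (true dip is 17.9°, so apparent ≤ true as expected).

13.8°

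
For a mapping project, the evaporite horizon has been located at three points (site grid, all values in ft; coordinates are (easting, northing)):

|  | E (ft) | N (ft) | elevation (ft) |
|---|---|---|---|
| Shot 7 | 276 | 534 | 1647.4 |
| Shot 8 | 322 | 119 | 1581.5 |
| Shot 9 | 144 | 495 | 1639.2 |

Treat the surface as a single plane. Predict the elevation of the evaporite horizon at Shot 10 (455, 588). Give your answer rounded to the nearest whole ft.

Let the plane be z = a·E + b·N + c.
Shot 8−Shot 7: 46a − 415b = −65.9;  Shot 9−Shot 7: −132a − 39b = −8.2.
Solving gives a = 0.01472, b = 0.16043.
Then c = 1647.4 − a·276 − b·534 = 1557.67.
At (455, 588): z = 6.7 + 94.3 + 1557.67 = 1658.7 ft.

1659 ft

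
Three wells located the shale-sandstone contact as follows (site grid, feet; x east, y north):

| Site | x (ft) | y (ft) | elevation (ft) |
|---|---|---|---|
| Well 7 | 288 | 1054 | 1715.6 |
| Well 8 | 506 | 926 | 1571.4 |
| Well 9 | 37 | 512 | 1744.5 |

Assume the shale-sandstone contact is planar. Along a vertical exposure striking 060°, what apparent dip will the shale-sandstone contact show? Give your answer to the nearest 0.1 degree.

Let the plane be z = a·x + b·y + c.
Well 8−Well 7: 218a − 128b = −144.2;  Well 9−Well 7: −251a − 542b = 28.9.
Solving gives a = −0.54467, b = 0.19892.
Unit vector along 060° is (sin 60°, cos 60°) = (0.8660, 0.5000).
Slope in that direction = a·(0.8660) + b·(0.5000) = −0.37224.
Apparent dip = arctan|0.37224| = 20.4° (true dip is 30.1°, so apparent ≤ true as expected).

20.4°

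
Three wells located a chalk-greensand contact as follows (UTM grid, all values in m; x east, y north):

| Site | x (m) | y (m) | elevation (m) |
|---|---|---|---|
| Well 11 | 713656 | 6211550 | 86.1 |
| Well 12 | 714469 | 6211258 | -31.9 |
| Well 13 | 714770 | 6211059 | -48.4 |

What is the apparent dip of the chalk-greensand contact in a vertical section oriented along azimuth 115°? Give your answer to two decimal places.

5.85°

Two edge vectors: Well 11→Well 12 = (813, -292, -118), Well 11→Well 13 = (1114, -491, -134.5).
Normal n = (Well 11→Well 12) × (Well 11→Well 13) = (-18664, -22103.5, -73895).
So ∂z/∂x = −n_x/n_z = −0.25257 and ∂z/∂y = −n_y/n_z = −0.29912.
Unit vector along 115° is (sin 115°, cos 115°) = (0.9063, -0.4226).
Slope in that direction = a·(0.9063) + b·(-0.4226) = −0.10250.
Apparent dip = arctan|0.10250| = 5.85° (true dip is 21.4°, so apparent ≤ true as expected).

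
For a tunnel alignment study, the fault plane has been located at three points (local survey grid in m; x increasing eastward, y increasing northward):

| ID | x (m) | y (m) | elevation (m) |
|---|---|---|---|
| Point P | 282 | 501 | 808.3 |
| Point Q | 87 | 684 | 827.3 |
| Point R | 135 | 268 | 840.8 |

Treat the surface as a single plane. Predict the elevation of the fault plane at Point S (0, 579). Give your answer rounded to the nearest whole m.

Two edge vectors: Point P→Point Q = (-195, 183, 19), Point P→Point R = (-147, -233, 32.5).
Normal n = (Point P→Point Q) × (Point P→Point R) = (10374.5, 3544.5, 72336).
So ∂z/∂x = −n_x/n_z = −0.14342 and ∂z/∂y = −n_y/n_z = −0.04900.
Intercept c from Point P: 808.3 + 40.44 + 24.55 = 873.29.
At (0, 579): z = 0.0 − 28.4 + 873.29 = 844.9 m.

845 m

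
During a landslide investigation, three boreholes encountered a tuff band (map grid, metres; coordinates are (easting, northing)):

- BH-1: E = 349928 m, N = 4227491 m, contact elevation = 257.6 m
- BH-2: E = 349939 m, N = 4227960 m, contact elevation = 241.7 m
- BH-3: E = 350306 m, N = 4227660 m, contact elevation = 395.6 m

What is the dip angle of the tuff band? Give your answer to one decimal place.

21.1°

Let the plane be z = a·E + b·N + c.
BH-2−BH-1: 11a + 469b = −15.9;  BH-3−BH-1: 378a + 169b = 138.
Solving gives a = 0.38427, b = −0.04291.
Gradient magnitude |∇z| = √(a² + b²) = √(0.14766 + 0.00184) = 0.38665.
True dip = arctan(0.38665) = 21.1°, dipping toward W (azimuth ≈ 276°).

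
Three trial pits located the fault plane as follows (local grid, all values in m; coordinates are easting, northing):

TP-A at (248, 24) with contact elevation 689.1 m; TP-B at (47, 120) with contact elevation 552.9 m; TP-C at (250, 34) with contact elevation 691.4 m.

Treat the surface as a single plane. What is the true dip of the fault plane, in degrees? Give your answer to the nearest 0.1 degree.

35.9°

Two edge vectors: TP-A→TP-B = (-201, 96, -136.2), TP-A→TP-C = (2, 10, 2.3).
Normal n = (TP-A→TP-B) × (TP-A→TP-C) = (1582.8, 189.9, -2202).
So ∂z/∂easting = −n_x/n_z = 0.71880 and ∂z/∂northing = −n_y/n_z = 0.08624.
Gradient magnitude |∇z| = √(a² + b²) = √(0.51668 + 0.00744) = 0.72396.
True dip = arctan(0.72396) = 35.9°, dipping toward W (azimuth ≈ 263°).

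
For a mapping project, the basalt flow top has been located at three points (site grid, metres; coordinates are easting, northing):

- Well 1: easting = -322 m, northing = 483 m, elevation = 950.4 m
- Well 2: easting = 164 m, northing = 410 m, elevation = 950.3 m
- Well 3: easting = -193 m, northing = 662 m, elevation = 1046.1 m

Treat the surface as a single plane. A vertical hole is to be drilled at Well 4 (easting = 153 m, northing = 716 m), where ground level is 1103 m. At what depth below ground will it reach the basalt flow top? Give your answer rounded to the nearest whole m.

Two edge vectors: Well 1→Well 2 = (486, -73, -0.1), Well 1→Well 3 = (129, 179, 95.7).
Normal n = (Well 1→Well 2) × (Well 1→Well 3) = (-6968.2, -46523.1, 96411).
So ∂z/∂easting = −n_x/n_z = 0.07228 and ∂z/∂northing = −n_y/n_z = 0.48255.
Intercept c from Well 1: 950.4 + 23.27 − 233.07 = 740.60.
At (153, 716): z_contact = 11.1 + 345.5 + 740.60 = 1097.2 m.
Depth below ground = 1103 − 1097.2 = 6 m.

6 m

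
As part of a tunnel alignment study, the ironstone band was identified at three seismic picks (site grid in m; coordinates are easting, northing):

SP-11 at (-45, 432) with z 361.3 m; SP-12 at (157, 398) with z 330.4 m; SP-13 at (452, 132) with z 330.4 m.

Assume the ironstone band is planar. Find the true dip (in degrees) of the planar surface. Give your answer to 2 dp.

15.69°

Let the plane be z = a·easting + b·northing + c.
SP-12−SP-11: 202a − 34b = −30.9;  SP-13−SP-11: 497a − 300b = −30.9.
Solving gives a = −0.18808, b = −0.20858.
Gradient magnitude |∇z| = √(a² + b²) = √(0.03537 + 0.04351) = 0.28086.
True dip = arctan(0.28086) = 15.69°, dipping toward NE (azimuth ≈ 042°).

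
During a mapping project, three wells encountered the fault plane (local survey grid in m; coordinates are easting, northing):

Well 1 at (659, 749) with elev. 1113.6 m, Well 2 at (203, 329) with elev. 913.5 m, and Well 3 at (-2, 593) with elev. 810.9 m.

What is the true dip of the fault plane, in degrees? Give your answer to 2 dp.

Two edge vectors: Well 1→Well 2 = (-456, -420, -200.1), Well 1→Well 3 = (-661, -156, -302.7).
Normal n = (Well 1→Well 2) × (Well 1→Well 3) = (95918.4, -5765.1, -206484).
So ∂z/∂easting = −n_x/n_z = 0.46453 and ∂z/∂northing = −n_y/n_z = −0.02792.
Gradient magnitude |∇z| = √(a² + b²) = √(0.21579 + 0.00078) = 0.46537.
True dip = arctan(0.46537) = 24.96°, dipping toward W (azimuth ≈ 273°).

24.96°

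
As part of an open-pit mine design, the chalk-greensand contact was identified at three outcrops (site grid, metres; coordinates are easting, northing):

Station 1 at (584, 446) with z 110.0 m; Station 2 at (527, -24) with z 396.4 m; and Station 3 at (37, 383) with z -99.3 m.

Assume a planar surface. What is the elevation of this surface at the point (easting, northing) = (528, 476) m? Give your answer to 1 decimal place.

Let the plane be z = a·easting + b·northing + c.
Station 2−Station 1: −57a − 470b = 286.4;  Station 3−Station 1: −547a − 63b = −209.3.
Solving gives a = 0.45923, b = −0.66506.
Then c = 110 − a·584 − b·446 = 138.42.
At (528, 476): z = 242.5 − 316.6 + 138.42 = 64.3 m.

64.3 m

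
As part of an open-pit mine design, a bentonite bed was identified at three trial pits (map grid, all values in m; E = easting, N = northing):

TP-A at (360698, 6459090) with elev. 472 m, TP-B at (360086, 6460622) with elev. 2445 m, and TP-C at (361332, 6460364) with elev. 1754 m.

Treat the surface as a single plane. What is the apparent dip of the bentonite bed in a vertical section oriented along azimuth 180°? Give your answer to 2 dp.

49.30°

Let the plane be z = a·E + b·N + c.
TP-B−TP-A: −612a + 1532b = 1973;  TP-C−TP-A: 634a + 1274b = 1282.
Solving gives a = −0.31387, b = 1.16248.
Unit vector along 180° is (sin 180°, cos 180°) = (0.0000, -1.0000).
Slope in that direction = a·(0.0000) + b·(-1.0000) = −1.16248.
Apparent dip = arctan|1.16248| = 49.30° (true dip is 50.3°, so apparent ≤ true as expected).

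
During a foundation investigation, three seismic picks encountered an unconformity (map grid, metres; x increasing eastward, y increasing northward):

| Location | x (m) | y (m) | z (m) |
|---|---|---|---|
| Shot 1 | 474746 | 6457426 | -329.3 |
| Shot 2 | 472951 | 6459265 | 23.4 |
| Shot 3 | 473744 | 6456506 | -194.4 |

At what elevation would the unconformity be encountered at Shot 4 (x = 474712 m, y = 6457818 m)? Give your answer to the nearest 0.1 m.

-311.2 m

Two edge vectors: Shot 1→Shot 2 = (-1795, 1839, 352.7), Shot 1→Shot 3 = (-1002, -920, 134.9).
Normal n = (Shot 1→Shot 2) × (Shot 1→Shot 3) = (572565.1, -111259.9, 3494078).
So ∂z/∂x = −n_x/n_z = −0.163867292 and ∂z/∂y = −n_y/n_z = 0.031842420.
Intercept c from Shot 1: -329.3 + 77795.34 − 205620.07 = −128154.03.
At (474712, 6457818): z = −77789.8 + 205632.6 − 128154.03 = -311.2 m.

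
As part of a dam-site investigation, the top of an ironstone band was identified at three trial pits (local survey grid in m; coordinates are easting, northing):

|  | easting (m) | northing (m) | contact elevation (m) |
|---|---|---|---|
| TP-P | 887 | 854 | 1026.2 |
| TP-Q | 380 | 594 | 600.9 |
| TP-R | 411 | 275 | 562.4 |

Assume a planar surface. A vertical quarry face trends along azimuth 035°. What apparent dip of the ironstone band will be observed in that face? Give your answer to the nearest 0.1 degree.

30.2°

Two edge vectors: TP-P→TP-Q = (-507, -260, -425.3), TP-P→TP-R = (-476, -579, -463.8).
Normal n = (TP-P→TP-Q) × (TP-P→TP-R) = (-125660.7, -32703.8, 169793).
So ∂z/∂easting = −n_x/n_z = 0.74008 and ∂z/∂northing = −n_y/n_z = 0.19261.
Unit vector along 035° is (sin 35°, cos 35°) = (0.5736, 0.8192).
Slope in that direction = a·(0.5736) + b·(0.8192) = 0.58227.
Apparent dip = arctan|0.58227| = 30.2° (true dip is 37.4°, so apparent ≤ true as expected).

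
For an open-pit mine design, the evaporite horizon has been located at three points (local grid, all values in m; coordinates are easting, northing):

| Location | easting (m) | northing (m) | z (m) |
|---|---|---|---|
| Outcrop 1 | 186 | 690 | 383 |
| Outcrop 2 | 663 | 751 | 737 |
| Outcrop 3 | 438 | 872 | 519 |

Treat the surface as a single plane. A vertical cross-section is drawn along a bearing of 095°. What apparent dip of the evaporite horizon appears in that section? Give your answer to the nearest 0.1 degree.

Let the plane be z = a·easting + b·northing + c.
Outcrop 2−Outcrop 1: 477a + 61b = 354;  Outcrop 3−Outcrop 1: 252a + 182b = 136.
Solving gives a = 0.78570, b = −0.34064.
Unit vector along 095° is (sin 95°, cos 95°) = (0.9962, -0.0872).
Slope in that direction = a·(0.9962) + b·(-0.0872) = 0.81240.
Apparent dip = arctan|0.81240| = 39.1° (true dip is 40.6°, so apparent ≤ true as expected).

39.1°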